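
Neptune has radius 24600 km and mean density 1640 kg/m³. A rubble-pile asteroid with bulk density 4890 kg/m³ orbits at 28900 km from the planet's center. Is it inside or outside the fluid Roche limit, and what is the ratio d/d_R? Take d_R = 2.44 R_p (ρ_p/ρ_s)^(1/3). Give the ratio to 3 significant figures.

inside; d/d_R ≈ 0.693

d_R = 2.44 × (24600 km) × (1640/4890)^(1/3) = 41700 km
d/d_R = (28900) / (41700) = 0.693
Since d/d_R < 1, the body is inside the Roche limit.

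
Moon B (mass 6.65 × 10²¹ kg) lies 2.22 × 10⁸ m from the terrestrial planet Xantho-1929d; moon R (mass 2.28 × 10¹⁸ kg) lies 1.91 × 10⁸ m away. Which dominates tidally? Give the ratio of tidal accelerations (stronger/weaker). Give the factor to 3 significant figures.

Tidal stretch scales as M/d³; compute that for each body.
Moon B: (6.65 × 10²¹) / (2.22 × 10⁸)³ = 6.078 × 10⁻⁴
Moon R: (2.28 × 10¹⁸) / (1.91 × 10⁸)³ = 3.272 × 10⁻⁷
Ratio (larger/smaller) = 1860

Moon B, by a factor of ≈ 1860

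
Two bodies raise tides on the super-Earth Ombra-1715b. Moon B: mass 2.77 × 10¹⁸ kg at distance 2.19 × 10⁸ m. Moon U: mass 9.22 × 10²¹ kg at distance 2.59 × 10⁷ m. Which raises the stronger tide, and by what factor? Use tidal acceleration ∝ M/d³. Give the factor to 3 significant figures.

Compare M/d³ for the two perturbers:
Moon B: (2.77 × 10¹⁸) / (2.19 × 10⁸)³ = 2.637 × 10⁻⁷
Moon U: (9.22 × 10²¹) / (2.59 × 10⁷)³ = 5.307 × 10⁻¹
Ratio (larger/smaller) = 2.01 × 10⁶

Moon U, by a factor of ≈ 2.01 × 10⁶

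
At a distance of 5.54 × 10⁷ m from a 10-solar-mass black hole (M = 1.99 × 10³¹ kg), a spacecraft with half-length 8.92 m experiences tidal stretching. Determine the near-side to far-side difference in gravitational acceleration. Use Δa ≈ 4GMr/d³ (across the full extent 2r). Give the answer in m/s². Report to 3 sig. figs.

Near-to-far spans 2r, so the tidal difference is twice the near-to-center value: 4GMr/d³.
Δa = 4GMr/d³
   = 4 × (6.674 × 10⁻¹¹) × (1.99 × 10³¹) × (8.92) / (5.54 × 10⁷)³
   = 2.79 × 10⁻¹ m/s²

2.79 × 10⁻¹ m/s²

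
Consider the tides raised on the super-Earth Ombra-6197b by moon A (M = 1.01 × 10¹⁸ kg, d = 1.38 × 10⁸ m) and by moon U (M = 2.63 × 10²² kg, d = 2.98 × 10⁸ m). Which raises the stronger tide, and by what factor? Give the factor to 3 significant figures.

The tide-raising term goes as M/d³ (the gradient of a 1/d² field).
Moon A: (1.01 × 10¹⁸) / (1.38 × 10⁸)³ = 3.843 × 10⁻⁷
Moon U: (2.63 × 10²²) / (2.98 × 10⁸)³ = 9.938 × 10⁻⁴
Ratio (larger/smaller) = 2590

Moon U, by a factor of ≈ 2590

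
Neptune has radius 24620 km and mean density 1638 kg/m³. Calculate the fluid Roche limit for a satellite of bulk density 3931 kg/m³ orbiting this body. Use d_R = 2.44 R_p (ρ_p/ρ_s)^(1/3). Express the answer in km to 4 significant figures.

44870 km

d_R = 2.44 × 24620 km × (1638/3931)^(1/3)
    = 44870 km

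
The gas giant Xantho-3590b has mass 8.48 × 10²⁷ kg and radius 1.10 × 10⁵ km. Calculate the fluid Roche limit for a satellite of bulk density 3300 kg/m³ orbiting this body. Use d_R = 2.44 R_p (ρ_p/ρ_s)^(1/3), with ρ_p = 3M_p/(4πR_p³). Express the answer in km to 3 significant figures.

2.07 × 10⁵ km

ρ_p = 3M_p/(4πR_p³) = 3 × (8.48 × 10²⁷) / (4π × (1.10 × 10⁸ m)³) = 1520 kg/m³
d_R = 2.44 × 1.10 × 10⁵ km × (1520/3300)^(1/3)
    = 2.07 × 10⁵ km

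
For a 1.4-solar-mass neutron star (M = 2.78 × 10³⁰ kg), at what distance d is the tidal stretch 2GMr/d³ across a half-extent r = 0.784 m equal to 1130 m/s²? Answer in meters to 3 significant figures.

6.36 × 10⁵ m

2GMr/d³ = a_tidal  ⇒  d = (2GMr / a_tidal)^(1/3)
d = (2 × 6.674×10⁻¹¹ × (2.78 × 10³⁰) × (0.784) / (1130))^(1/3)
  = 6.36 × 10⁵ m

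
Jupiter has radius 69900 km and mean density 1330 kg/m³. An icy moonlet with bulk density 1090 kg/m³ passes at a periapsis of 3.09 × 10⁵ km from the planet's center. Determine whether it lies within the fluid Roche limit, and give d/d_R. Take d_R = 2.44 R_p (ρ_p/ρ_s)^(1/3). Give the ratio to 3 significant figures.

outside; d/d_R ≈ 1.70

d_R = 2.44 × (69900 km) × (1330/1090)^(1/3) = 1.823 × 10⁵ km
d/d_R = (3.09 × 10⁵) / (1.823 × 10⁵) = 1.70
Since d/d_R > 1, the body is outside the Roche limit.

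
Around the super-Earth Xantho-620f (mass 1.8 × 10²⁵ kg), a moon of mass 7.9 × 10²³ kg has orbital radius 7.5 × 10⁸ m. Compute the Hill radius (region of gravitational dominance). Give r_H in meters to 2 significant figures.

1.8 × 10⁸ m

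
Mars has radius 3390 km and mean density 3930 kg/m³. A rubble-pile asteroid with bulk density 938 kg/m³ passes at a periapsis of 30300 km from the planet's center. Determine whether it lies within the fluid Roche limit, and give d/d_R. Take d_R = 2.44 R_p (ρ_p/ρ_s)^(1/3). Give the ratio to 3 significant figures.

outside; d/d_R ≈ 2.27

d_R = 2.44 × (3390 km) × (3930/938)^(1/3) = 13330 km
d/d_R = (30300) / (13330) = 2.27
Since d/d_R > 1, the body is outside the Roche limit.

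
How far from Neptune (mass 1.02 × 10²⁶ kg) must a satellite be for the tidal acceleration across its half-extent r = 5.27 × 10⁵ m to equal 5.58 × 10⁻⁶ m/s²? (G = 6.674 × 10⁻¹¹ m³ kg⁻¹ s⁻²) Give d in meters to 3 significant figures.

1.09 × 10⁹ m

2GMr/d³ = a_tidal  ⇒  d = (2GMr / a_tidal)^(1/3)
d = (2 × 6.674×10⁻¹¹ × (1.02 × 10²⁶) × (5.27 × 10⁵) / (5.58 × 10⁻⁶))^(1/3)
  = 1.09 × 10⁹ m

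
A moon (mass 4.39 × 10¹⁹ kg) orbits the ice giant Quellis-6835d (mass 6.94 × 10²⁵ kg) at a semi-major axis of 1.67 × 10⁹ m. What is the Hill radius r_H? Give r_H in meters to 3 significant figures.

9.94 × 10⁶ m

r_H ≈ a (m/3M)^(1/3)
    = (1.67 × 10⁹) × (4.39 × 10¹⁹ / (3 × 6.94 × 10²⁵))^(1/3)
    = 9.94 × 10⁶ m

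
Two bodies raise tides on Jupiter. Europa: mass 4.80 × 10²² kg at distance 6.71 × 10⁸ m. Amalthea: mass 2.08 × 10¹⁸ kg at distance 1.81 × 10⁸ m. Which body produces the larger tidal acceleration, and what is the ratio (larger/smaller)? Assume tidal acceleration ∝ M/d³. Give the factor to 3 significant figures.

Europa, by a factor of ≈ 453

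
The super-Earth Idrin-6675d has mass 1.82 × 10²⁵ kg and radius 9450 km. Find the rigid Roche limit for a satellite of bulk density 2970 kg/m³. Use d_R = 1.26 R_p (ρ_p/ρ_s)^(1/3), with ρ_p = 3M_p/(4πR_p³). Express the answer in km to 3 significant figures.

14300 km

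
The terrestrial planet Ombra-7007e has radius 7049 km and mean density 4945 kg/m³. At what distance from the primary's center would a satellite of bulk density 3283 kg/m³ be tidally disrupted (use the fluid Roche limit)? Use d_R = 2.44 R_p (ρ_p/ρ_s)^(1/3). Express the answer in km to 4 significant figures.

d_R = 2.44 × 7049 km × (4945/3283)^(1/3)
    = 19720 km

19720 km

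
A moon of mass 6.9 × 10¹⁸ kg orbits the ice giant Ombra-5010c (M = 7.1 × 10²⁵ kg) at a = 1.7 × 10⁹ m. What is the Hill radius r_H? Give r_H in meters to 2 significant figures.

r_H ≈ a (m/3M)^(1/3)
    = (1.7 × 10⁹) × (6.9 × 10¹⁸ / (3 × 7.1 × 10²⁵))^(1/3)
    = 5.4 × 10⁶ m

5.4 × 10⁶ m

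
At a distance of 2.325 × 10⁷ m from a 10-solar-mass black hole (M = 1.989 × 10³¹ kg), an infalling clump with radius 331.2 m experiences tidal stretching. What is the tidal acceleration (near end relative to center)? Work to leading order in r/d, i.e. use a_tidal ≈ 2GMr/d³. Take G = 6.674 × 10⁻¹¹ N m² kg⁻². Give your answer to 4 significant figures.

6.996 × 10¹ m/s²

Δa = 2GMr/d³
   = 2 × (6.674 × 10⁻¹¹) × (1.989 × 10³¹) × (331.2) / (2.325 × 10⁷)³
   = 6.996 × 10¹ m/s²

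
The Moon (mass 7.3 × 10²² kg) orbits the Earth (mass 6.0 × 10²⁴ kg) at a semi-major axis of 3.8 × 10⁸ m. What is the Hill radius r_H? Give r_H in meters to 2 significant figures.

r_H ≈ a (m/3M)^(1/3)
    = (3.8 × 10⁸) × (7.3 × 10²² / (3 × 6.0 × 10²⁴))^(1/3)
    = 6.1 × 10⁷ m

6.1 × 10⁷ m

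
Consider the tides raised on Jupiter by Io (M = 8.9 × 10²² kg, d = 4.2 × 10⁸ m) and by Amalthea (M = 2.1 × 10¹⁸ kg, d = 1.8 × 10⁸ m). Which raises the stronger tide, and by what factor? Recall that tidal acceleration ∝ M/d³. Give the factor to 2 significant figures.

Tidal acceleration ∝ M/d³, so compare M/d³ for each.
Io: (8.9 × 10²²) / (4.2 × 10⁸)³ = 1.201 × 10⁻³
Amalthea: (2.1 × 10¹⁸) / (1.8 × 10⁸)³ = 3.601 × 10⁻⁷
Ratio (larger/smaller) = 3300

Io, by a factor of ≈ 3300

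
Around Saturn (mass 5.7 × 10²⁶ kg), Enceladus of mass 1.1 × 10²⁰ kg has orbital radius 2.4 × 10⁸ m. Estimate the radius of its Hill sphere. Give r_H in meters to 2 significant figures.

9.6 × 10⁵ m

r_H ≈ a (m/3M)^(1/3)
    = (2.4 × 10⁸) × (1.1 × 10²⁰ / (3 × 5.7 × 10²⁶))^(1/3)
    = 9.6 × 10⁵ m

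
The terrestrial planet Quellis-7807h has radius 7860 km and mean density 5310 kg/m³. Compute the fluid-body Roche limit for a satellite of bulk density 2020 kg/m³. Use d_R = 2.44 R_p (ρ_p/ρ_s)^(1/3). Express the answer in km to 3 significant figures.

d_R = 2.44 × 7860 km × (5310/2020)^(1/3)
    = 26500 km

26500 km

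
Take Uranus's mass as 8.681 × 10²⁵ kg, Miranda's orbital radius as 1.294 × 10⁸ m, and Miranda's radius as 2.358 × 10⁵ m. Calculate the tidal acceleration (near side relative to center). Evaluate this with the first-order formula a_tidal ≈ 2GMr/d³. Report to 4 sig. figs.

Since r ≪ d, expand the inverse-square field across one radius to get the leading 2GMr/d³ term.
Δa = 2GMr/d³
   = 2 × (6.674 × 10⁻¹¹) × (8.681 × 10²⁵) × (2.358 × 10⁵) / (1.294 × 10⁸)³
   = 1.261 × 10⁻³ m/s²

1.261 × 10⁻³ m/s²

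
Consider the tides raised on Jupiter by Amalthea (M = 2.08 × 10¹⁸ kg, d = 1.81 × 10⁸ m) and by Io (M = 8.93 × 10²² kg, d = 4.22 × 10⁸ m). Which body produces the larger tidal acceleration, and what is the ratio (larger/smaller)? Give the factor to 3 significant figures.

Compare M/d³ for the two perturbers:
Amalthea: (2.08 × 10¹⁸) / (1.81 × 10⁸)³ = 3.508 × 10⁻⁷
Io: (8.93 × 10²²) / (4.22 × 10⁸)³ = 1.188 × 10⁻³
Ratio (larger/smaller) = 3390

Io, by a factor of ≈ 3390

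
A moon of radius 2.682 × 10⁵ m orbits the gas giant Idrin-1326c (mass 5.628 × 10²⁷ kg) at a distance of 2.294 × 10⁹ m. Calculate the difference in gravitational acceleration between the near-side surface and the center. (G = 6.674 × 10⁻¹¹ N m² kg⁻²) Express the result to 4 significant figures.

The tidal stretch is the gradient of GM/d² times the body's extent r, hence the 1/d³ dependence.
a_tidal = 2GMr/d³
        = 2 × (6.674 × 10⁻¹¹) × (5.628 × 10²⁷) × (2.682 × 10⁵) / (2.294 × 10⁹)³
        = 1.669 × 10⁻⁵ m/s²

1.669 × 10⁻⁵ m/s²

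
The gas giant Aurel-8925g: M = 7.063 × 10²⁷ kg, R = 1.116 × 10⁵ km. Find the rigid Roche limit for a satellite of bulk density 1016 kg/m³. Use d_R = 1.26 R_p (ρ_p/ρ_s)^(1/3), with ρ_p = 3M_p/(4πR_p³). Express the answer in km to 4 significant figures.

1.492 × 10⁵ km

ρ_p = 3M_p/(4πR_p³) = 3 × (7.063 × 10²⁷) / (4π × (1.116 × 10⁸ m)³) = 1213 kg/m³
d_R = 1.26 × 1.116 × 10⁵ km × (1213/1016)^(1/3)
    = 1.492 × 10⁵ km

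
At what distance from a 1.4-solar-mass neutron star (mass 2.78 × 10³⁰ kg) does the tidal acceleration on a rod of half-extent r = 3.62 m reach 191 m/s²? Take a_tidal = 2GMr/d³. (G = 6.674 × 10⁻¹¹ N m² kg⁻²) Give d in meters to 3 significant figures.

2GMr/d³ = a_tidal  ⇒  d = (2GMr / a_tidal)^(1/3)
d = (2 × 6.674×10⁻¹¹ × (2.78 × 10³⁰) × (3.62) / (191))^(1/3)
  = 1.92 × 10⁶ m

1.92 × 10⁶ m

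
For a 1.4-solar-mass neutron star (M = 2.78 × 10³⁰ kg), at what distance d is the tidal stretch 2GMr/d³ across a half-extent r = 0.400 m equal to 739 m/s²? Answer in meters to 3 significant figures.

5.86 × 10⁵ m

2GMr/d³ = a_tidal  ⇒  d = (2GMr / a_tidal)^(1/3)
d = (2 × 6.674×10⁻¹¹ × (2.78 × 10³⁰) × (0.400) / (739))^(1/3)
  = 5.86 × 10⁵ m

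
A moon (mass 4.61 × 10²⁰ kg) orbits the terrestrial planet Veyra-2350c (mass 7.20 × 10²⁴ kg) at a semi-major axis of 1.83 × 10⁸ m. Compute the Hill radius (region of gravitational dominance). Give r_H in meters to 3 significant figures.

5.08 × 10⁶ m

r_H ≈ a (m/3M)^(1/3)
    = (1.83 × 10⁸) × (4.61 × 10²⁰ / (3 × 7.20 × 10²⁴))^(1/3)
    = 5.08 × 10⁶ m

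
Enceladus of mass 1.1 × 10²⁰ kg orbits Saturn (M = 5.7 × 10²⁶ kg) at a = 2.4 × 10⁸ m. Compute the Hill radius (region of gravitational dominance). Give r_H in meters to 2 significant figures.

9.6 × 10⁵ m

r_H ≈ a (m/3M)^(1/3)
    = (2.4 × 10⁸) × (1.1 × 10²⁰ / (3 × 5.7 × 10²⁶))^(1/3)
    = 9.6 × 10⁵ m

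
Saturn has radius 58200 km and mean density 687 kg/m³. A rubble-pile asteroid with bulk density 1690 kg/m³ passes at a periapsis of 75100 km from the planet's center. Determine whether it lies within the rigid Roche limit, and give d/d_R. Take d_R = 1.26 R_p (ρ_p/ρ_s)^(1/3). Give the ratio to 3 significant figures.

outside; d/d_R ≈ 1.38

d_R = 1.26 × (58200 km) × (687/1690)^(1/3) = 54320 km
d/d_R = (75100) / (54320) = 1.38
Since d/d_R > 1, the body is outside the Roche limit.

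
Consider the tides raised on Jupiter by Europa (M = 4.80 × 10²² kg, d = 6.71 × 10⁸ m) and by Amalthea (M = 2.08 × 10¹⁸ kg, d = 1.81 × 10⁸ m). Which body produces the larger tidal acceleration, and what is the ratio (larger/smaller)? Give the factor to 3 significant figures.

Europa, by a factor of ≈ 453

Tidal acceleration ∝ M/d³, so compare M/d³ for each.
Europa: (4.80 × 10²²) / (6.71 × 10⁸)³ = 1.589 × 10⁻⁴
Amalthea: (2.08 × 10¹⁸) / (1.81 × 10⁸)³ = 3.508 × 10⁻⁷
Ratio (larger/smaller) = 453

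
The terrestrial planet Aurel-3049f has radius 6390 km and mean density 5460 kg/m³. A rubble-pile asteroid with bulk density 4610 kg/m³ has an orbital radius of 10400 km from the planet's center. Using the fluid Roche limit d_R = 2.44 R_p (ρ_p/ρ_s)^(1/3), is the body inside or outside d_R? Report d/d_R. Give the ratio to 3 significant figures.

d_R = 2.44 × (6390 km) × (5460/4610)^(1/3) = 16500 km
d/d_R = (10400) / (16500) = 0.630
Since d/d_R < 1, the body is inside the Roche limit.

inside; d/d_R ≈ 0.630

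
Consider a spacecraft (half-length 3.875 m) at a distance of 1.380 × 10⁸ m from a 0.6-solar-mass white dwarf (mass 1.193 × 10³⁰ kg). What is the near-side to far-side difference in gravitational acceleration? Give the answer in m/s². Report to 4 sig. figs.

a_tidal = 4GMr/d³
        = 4 × (6.674 × 10⁻¹¹) × (1.193 × 10³⁰) × (3.875) / (1.380 × 10⁸)³
        = 4.696 × 10⁻⁴ m/s²

4.696 × 10⁻⁴ m/s²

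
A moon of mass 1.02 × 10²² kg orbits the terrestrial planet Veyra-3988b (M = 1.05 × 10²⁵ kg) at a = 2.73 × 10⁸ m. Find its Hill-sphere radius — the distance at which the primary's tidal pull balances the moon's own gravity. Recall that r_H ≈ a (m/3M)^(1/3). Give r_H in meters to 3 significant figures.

1.87 × 10⁷ m

r_H ≈ a (m/3M)^(1/3)
    = (2.73 × 10⁸) × (1.02 × 10²² / (3 × 1.05 × 10²⁵))^(1/3)
    = 1.87 × 10⁷ m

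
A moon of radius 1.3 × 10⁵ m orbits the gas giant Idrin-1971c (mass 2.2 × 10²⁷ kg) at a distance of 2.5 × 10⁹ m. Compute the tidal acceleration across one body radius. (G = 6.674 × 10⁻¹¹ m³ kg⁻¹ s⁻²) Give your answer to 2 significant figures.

2.4 × 10⁻⁶ m/s²

Δg = 2GMr/d³
   = 2 × (6.674 × 10⁻¹¹) × (2.2 × 10²⁷) × (1.3 × 10⁵) / (2.5 × 10⁹)³
   = 2.4 × 10⁻⁶ m/s²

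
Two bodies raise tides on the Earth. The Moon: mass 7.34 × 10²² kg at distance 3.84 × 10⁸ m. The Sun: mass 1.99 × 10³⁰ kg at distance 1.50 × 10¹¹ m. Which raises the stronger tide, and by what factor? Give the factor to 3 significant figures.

Compare M/d³ for the two perturbers:
The Moon: (7.34 × 10²²) / (3.84 × 10⁸)³ = 1.296 × 10⁻³
The Sun: (1.99 × 10³⁰) / (1.50 × 10¹¹)³ = 5.896 × 10⁻⁴
Ratio (larger/smaller) = 2.20

The Moon, by a factor of ≈ 2.20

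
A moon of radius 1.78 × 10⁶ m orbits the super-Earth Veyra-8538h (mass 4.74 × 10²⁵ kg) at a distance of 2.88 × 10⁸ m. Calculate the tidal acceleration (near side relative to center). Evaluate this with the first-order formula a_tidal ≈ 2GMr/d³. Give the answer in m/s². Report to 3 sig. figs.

4.71 × 10⁻⁴ m/s²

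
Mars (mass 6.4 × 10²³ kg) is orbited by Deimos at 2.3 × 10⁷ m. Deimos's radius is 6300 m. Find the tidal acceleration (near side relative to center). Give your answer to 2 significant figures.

Differencing GM/(d−r)² and GM/d² to first order in r/d gives 2GMr/d³.
a_tidal = 2GMr/d³
        = 2 × (6.674 × 10⁻¹¹) × (6.4 × 10²³) × (6300) / (2.3 × 10⁷)³
        = 4.4 × 10⁻⁵ m/s²

4.4 × 10⁻⁵ m/s²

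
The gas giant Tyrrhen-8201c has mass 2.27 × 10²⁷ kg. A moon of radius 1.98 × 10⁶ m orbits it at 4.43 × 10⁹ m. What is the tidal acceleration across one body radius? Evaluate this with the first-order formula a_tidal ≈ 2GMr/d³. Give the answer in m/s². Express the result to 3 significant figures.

6.90 × 10⁻⁶ m/s²

Differencing GM/(d−r)² and GM/d² to first order in r/d gives 2GMr/d³.
Δg = 2GMr/d³
   = 2 × (6.674 × 10⁻¹¹) × (2.27 × 10²⁷) × (1.98 × 10⁶) / (4.43 × 10⁹)³
   = 6.90 × 10⁻⁶ m/s²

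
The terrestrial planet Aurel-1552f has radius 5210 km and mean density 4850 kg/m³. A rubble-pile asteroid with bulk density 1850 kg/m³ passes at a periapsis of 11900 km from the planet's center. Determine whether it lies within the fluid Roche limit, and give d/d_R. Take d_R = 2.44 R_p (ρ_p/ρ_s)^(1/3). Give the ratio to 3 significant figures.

d_R = 2.44 × (5210 km) × (4850/1850)^(1/3) = 17530 km
d/d_R = (11900) / (17530) = 0.679
Since d/d_R < 1, the body is inside the Roche limit.

inside; d/d_R ≈ 0.679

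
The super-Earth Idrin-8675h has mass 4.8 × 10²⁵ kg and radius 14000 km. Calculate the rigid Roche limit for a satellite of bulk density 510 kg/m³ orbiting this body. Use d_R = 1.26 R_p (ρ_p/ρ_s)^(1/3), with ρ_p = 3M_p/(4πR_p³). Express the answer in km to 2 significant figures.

36000 km

ρ_p = 3M_p/(4πR_p³) = 3 × (4.8 × 10²⁵) / (4π × (1.4 × 10⁷ m)³) = 4200 kg/m³
d_R = 1.26 × 14000 km × (4200/510)^(1/3)
    = 36000 km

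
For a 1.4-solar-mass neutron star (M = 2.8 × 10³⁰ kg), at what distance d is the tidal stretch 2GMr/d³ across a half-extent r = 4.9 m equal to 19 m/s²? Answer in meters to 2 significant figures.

2GMr/d³ = a_tidal  ⇒  d = (2GMr / a_tidal)^(1/3)
d = (2 × 6.674×10⁻¹¹ × (2.8 × 10³⁰) × (4.9) / (19))^(1/3)
  = 4.6 × 10⁶ m

4.6 × 10⁶ m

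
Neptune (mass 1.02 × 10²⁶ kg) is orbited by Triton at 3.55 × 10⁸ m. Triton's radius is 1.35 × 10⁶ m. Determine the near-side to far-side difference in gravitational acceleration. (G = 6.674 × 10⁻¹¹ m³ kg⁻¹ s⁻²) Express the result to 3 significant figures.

8.22 × 10⁻⁴ m/s²

Differencing GM/(d−r)² and GM/(d+r)² to first order in r/d gives 4GMr/d³.
Δa = 4GMr/d³
   = 4 × (6.674 × 10⁻¹¹) × (1.02 × 10²⁶) × (1.35 × 10⁶) / (3.55 × 10⁸)³
   = 8.22 × 10⁻⁴ m/s²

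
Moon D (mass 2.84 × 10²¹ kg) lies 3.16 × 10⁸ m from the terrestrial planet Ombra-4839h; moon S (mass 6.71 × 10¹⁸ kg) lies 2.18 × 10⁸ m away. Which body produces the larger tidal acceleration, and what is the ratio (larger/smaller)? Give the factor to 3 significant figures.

The tide-raising term goes as M/d³ (the gradient of a 1/d² field).
Moon D: (2.84 × 10²¹) / (3.16 × 10⁸)³ = 9.000 × 10⁻⁵
Moon S: (6.71 × 10¹⁸) / (2.18 × 10⁸)³ = 6.477 × 10⁻⁷
Ratio (larger/smaller) = 139

Moon D, by a factor of ≈ 139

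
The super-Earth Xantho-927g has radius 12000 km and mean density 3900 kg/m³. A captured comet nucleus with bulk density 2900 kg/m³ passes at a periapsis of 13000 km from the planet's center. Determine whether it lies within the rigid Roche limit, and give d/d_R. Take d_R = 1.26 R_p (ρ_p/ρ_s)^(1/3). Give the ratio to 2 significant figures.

d_R = 1.26 × (12000 km) × (3900/2900)^(1/3) = 16690 km
d/d_R = (13000) / (16690) = 0.78
Since d/d_R < 1, the body is inside the Roche limit.

inside; d/d_R ≈ 0.78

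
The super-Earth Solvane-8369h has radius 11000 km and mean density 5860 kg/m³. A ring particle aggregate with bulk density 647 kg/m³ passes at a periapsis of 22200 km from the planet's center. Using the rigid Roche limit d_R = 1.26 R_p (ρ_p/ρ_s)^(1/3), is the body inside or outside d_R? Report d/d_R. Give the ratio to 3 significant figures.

d_R = 1.26 × (11000 km) × (5860/647)^(1/3) = 28890 km
d/d_R = (22200) / (28890) = 0.768
Since d/d_R < 1, the body is inside the Roche limit.

inside; d/d_R ≈ 0.768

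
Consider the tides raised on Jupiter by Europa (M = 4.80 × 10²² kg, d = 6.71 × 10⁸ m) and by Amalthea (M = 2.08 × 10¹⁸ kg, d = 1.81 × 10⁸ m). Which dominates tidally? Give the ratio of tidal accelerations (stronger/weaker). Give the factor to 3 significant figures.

Europa, by a factor of ≈ 453

The tide-raising term goes as M/d³ (the gradient of a 1/d² field).
Europa: (4.80 × 10²²) / (6.71 × 10⁸)³ = 1.589 × 10⁻⁴
Amalthea: (2.08 × 10¹⁸) / (1.81 × 10⁸)³ = 3.508 × 10⁻⁷
Ratio (larger/smaller) = 453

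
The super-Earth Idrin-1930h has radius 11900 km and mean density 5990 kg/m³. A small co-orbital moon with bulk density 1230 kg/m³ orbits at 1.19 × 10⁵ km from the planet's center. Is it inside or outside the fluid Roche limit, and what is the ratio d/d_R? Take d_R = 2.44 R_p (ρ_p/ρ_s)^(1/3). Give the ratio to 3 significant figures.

d_R = 2.44 × (11900 km) × (5990/1230)^(1/3) = 49220 km
d/d_R = (1.19 × 10⁵) / (49220) = 2.42
Since d/d_R > 1, the body is outside the Roche limit.

outside; d/d_R ≈ 2.42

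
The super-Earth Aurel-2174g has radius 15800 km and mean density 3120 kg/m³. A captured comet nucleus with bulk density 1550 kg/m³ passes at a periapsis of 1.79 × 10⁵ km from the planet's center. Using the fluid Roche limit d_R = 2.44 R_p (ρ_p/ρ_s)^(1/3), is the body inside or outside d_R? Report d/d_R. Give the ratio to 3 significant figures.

d_R = 2.44 × (15800 km) × (3120/1550)^(1/3) = 48680 km
d/d_R = (1.79 × 10⁵) / (48680) = 3.68
Since d/d_R > 1, the body is outside the Roche limit.

outside; d/d_R ≈ 3.68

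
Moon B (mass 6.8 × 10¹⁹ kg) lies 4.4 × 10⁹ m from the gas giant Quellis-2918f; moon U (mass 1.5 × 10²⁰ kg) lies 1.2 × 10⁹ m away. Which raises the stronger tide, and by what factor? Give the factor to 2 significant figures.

The tide-raising term goes as M/d³ (the gradient of a 1/d² field).
Moon B: (6.8 × 10¹⁹) / (4.4 × 10⁹)³ = 7.983 × 10⁻¹⁰
Moon U: (1.5 × 10²⁰) / (1.2 × 10⁹)³ = 8.681 × 10⁻⁸
Ratio (larger/smaller) = 110

Moon U, by a factor of ≈ 110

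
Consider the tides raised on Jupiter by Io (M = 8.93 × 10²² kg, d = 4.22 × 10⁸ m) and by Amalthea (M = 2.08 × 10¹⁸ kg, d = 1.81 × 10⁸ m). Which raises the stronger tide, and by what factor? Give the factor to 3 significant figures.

The tide-raising term goes as M/d³ (the gradient of a 1/d² field).
Io: (8.93 × 10²²) / (4.22 × 10⁸)³ = 1.188 × 10⁻³
Amalthea: (2.08 × 10¹⁸) / (1.81 × 10⁸)³ = 3.508 × 10⁻⁷
Ratio (larger/smaller) = 3390

Io, by a factor of ≈ 3390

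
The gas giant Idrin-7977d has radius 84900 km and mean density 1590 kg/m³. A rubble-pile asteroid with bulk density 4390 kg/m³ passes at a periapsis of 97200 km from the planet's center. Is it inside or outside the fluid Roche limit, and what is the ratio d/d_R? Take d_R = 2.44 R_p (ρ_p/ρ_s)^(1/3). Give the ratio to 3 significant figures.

inside; d/d_R ≈ 0.658

d_R = 2.44 × (84900 km) × (1590/4390)^(1/3) = 1.477 × 10⁵ km
d/d_R = (97200) / (1.477 × 10⁵) = 0.658
Since d/d_R < 1, the body is inside the Roche limit.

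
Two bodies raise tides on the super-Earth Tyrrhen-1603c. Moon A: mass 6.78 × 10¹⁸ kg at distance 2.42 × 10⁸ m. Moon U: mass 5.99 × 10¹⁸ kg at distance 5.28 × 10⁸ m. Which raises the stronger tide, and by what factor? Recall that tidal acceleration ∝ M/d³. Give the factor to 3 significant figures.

Moon A, by a factor of ≈ 11.8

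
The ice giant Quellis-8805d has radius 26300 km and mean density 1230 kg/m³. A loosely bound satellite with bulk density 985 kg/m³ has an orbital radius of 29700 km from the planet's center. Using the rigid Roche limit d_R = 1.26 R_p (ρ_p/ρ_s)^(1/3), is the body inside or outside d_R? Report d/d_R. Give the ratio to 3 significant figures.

inside; d/d_R ≈ 0.832

d_R = 1.26 × (26300 km) × (1230/985)^(1/3) = 35680 km
d/d_R = (29700) / (35680) = 0.832
Since d/d_R < 1, the body is inside the Roche limit.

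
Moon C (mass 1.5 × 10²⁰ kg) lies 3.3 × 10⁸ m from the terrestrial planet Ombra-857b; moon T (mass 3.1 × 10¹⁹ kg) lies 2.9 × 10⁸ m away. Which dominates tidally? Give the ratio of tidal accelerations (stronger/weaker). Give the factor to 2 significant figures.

Compare M/d³ for the two perturbers:
Moon C: (1.5 × 10²⁰) / (3.3 × 10⁸)³ = 4.174 × 10⁻⁶
Moon T: (3.1 × 10¹⁹) / (2.9 × 10⁸)³ = 1.271 × 10⁻⁶
Ratio (larger/smaller) = 3.3

Moon C, by a factor of ≈ 3.3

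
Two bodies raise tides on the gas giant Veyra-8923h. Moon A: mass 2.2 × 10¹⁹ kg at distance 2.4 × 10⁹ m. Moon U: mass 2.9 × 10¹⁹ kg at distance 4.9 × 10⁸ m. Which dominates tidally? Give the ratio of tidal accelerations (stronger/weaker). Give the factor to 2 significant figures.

Moon U, by a factor of ≈ 150

Tidal stretch scales as M/d³; compute that for each body.
Moon A: (2.2 × 10¹⁹) / (2.4 × 10⁹)³ = 1.591 × 10⁻⁹
Moon U: (2.9 × 10¹⁹) / (4.9 × 10⁸)³ = 2.465 × 10⁻⁷
Ratio (larger/smaller) = 150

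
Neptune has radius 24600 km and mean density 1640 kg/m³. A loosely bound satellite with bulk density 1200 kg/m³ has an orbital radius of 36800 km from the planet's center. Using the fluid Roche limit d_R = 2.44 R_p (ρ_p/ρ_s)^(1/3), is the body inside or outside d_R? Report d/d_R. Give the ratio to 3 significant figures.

inside; d/d_R ≈ 0.552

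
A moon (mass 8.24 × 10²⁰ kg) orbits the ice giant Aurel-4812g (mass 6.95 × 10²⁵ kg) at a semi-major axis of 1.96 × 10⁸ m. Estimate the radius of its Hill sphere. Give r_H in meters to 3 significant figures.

r_H ≈ a (m/3M)^(1/3)
    = (1.96 × 10⁸) × (8.24 × 10²⁰ / (3 × 6.95 × 10²⁵))^(1/3)
    = 3.10 × 10⁶ m

3.10 × 10⁶ m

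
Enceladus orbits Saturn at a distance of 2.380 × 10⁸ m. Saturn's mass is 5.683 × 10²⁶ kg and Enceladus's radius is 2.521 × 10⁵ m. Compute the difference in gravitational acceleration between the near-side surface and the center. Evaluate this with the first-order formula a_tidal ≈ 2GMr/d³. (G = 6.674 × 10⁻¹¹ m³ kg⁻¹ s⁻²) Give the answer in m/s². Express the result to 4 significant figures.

1.419 × 10⁻³ m/s²

Δg = 2GMr/d³
   = 2 × (6.674 × 10⁻¹¹) × (5.683 × 10²⁶) × (2.521 × 10⁵) / (2.380 × 10⁸)³
   = 1.419 × 10⁻³ m/s²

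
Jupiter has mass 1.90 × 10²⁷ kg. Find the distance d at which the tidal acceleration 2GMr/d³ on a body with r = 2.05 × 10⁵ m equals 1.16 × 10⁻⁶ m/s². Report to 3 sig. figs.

3.55 × 10⁹ m

2GMr/d³ = a_tidal  ⇒  d = (2GMr / a_tidal)^(1/3)
d = (2 × 6.674×10⁻¹¹ × (1.90 × 10²⁷) × (2.05 × 10⁵) / (1.16 × 10⁻⁶))^(1/3)
  = 3.55 × 10⁹ m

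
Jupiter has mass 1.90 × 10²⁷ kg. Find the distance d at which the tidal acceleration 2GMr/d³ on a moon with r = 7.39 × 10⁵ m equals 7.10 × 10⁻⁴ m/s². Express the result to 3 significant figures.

6.41 × 10⁸ m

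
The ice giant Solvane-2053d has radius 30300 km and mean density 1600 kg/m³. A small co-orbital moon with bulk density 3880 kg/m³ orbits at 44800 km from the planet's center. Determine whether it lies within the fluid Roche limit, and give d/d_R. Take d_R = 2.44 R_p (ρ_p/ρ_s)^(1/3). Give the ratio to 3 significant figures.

inside; d/d_R ≈ 0.814

d_R = 2.44 × (30300 km) × (1600/3880)^(1/3) = 55030 km
d/d_R = (44800) / (55030) = 0.814
Since d/d_R < 1, the body is inside the Roche limit.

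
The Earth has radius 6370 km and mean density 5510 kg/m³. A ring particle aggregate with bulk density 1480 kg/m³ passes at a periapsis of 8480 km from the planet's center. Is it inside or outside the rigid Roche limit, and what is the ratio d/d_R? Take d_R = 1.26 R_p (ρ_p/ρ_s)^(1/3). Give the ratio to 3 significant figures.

inside; d/d_R ≈ 0.682

d_R = 1.26 × (6370 km) × (5510/1480)^(1/3) = 12440 km
d/d_R = (8480) / (12440) = 0.682
Since d/d_R < 1, the body is inside the Roche limit.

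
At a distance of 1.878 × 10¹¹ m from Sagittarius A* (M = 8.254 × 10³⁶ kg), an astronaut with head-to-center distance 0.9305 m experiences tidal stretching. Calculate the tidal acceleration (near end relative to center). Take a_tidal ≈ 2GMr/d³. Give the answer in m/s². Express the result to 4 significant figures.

1.548 × 10⁻⁷ m/s²

a_tidal = 2GMr/d³
        = 2 × (6.674 × 10⁻¹¹) × (8.254 × 10³⁶) × (0.9305) / (1.878 × 10¹¹)³
        = 1.548 × 10⁻⁷ m/s²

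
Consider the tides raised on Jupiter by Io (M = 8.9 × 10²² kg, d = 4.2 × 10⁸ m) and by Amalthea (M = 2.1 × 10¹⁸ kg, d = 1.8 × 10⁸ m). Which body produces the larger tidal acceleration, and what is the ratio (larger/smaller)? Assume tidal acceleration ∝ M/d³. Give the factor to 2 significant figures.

Io, by a factor of ≈ 3300

Tidal acceleration ∝ M/d³, so compare M/d³ for each.
Io: (8.9 × 10²²) / (4.2 × 10⁸)³ = 1.201 × 10⁻³
Amalthea: (2.1 × 10¹⁸) / (1.8 × 10⁸)³ = 3.601 × 10⁻⁷
Ratio (larger/smaller) = 3300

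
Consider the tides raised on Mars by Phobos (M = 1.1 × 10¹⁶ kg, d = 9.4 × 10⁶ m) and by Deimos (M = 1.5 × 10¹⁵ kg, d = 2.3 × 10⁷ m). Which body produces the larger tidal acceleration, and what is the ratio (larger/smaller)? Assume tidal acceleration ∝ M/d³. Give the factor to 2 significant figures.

Phobos, by a factor of ≈ 110

Compare M/d³ for the two perturbers:
Phobos: (1.1 × 10¹⁶) / (9.4 × 10⁶)³ = 1.324 × 10⁻⁵
Deimos: (1.5 × 10¹⁵) / (2.3 × 10⁷)³ = 1.233 × 10⁻⁷
Ratio (larger/smaller) = 110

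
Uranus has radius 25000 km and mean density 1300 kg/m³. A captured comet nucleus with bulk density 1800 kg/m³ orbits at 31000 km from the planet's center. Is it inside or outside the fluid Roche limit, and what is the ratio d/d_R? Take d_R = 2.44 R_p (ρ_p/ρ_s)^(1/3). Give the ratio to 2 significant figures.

d_R = 2.44 × (25000 km) × (1300/1800)^(1/3) = 54730 km
d/d_R = (31000) / (54730) = 0.57
Since d/d_R < 1, the body is inside the Roche limit.

inside; d/d_R ≈ 0.57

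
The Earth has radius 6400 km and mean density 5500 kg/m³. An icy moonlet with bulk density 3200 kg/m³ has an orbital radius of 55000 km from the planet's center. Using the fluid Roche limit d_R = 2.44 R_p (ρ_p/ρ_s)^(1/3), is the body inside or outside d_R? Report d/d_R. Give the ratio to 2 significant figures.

outside; d/d_R ≈ 2.9

d_R = 2.44 × (6400 km) × (5500/3200)^(1/3) = 18710 km
d/d_R = (55000) / (18710) = 2.9
Since d/d_R > 1, the body is outside the Roche limit.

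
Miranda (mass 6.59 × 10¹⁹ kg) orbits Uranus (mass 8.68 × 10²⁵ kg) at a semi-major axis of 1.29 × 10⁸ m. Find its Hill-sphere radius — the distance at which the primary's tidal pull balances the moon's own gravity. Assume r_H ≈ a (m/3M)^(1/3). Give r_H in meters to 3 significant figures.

r_H ≈ a (m/3M)^(1/3)
    = (1.29 × 10⁸) × (6.59 × 10¹⁹ / (3 × 8.68 × 10²⁵))^(1/3)
    = 8.16 × 10⁵ m

8.16 × 10⁵ m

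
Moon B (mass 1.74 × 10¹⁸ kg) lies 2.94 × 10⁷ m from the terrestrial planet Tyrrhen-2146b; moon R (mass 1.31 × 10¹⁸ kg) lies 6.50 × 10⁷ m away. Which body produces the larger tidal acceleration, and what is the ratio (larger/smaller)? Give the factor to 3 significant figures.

Moon B, by a factor of ≈ 14.4

Tidal acceleration ∝ M/d³, so compare M/d³ for each.
Moon B: (1.74 × 10¹⁸) / (2.94 × 10⁷)³ = 6.847 × 10⁻⁵
Moon R: (1.31 × 10¹⁸) / (6.50 × 10⁷)³ = 4.770 × 10⁻⁶
Ratio (larger/smaller) = 14.4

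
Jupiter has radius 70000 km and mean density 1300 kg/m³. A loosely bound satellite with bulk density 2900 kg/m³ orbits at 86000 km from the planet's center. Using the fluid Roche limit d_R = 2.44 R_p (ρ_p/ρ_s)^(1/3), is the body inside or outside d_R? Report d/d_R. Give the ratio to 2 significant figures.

inside; d/d_R ≈ 0.66

d_R = 2.44 × (70000 km) × (1300/2900)^(1/3) = 1.307 × 10⁵ km
d/d_R = (86000) / (1.307 × 10⁵) = 0.66
Since d/d_R < 1, the body is inside the Roche limit.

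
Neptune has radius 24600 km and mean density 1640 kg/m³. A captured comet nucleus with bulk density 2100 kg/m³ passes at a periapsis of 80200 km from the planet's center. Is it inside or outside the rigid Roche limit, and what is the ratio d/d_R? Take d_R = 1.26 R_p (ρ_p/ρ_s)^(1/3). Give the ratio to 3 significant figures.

outside; d/d_R ≈ 2.81

d_R = 1.26 × (24600 km) × (1640/2100)^(1/3) = 28540 km
d/d_R = (80200) / (28540) = 2.81
Since d/d_R > 1, the body is outside the Roche limit.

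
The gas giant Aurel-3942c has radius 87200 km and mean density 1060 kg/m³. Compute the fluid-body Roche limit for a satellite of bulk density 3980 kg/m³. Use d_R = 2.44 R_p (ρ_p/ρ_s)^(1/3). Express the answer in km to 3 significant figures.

d_R = 2.44 × 87200 km × (1060/3980)^(1/3)
    = 1.37 × 10⁵ km

1.37 × 10⁵ km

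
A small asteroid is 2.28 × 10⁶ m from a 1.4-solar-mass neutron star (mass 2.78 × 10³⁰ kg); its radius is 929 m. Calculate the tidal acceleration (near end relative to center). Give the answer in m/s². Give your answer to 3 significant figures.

2.91 × 10⁴ m/s²

The tidal stretch is the gradient of GM/d² times the body's extent r, hence the 1/d³ dependence.
Δa = 2GMr/d³
   = 2 × (6.674 × 10⁻¹¹) × (2.78 × 10³⁰) × (929) / (2.28 × 10⁶)³
   = 2.91 × 10⁴ m/s²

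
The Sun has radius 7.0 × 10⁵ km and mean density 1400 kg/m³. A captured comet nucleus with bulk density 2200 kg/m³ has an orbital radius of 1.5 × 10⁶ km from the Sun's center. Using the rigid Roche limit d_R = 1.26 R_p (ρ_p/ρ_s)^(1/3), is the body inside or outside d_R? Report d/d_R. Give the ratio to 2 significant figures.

outside; d/d_R ≈ 2.0

d_R = 1.26 × (7.0 × 10⁵ km) × (1400/2200)^(1/3) = 7.586 × 10⁵ km
d/d_R = (1.5 × 10⁶) / (7.586 × 10⁵) = 2.0
Since d/d_R > 1, the body is outside the Roche limit.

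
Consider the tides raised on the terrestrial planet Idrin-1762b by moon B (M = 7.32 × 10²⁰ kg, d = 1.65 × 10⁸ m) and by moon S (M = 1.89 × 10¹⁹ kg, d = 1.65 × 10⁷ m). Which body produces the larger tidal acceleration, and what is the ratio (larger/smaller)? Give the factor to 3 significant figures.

Moon S, by a factor of ≈ 25.8

Compare M/d³ for the two perturbers:
Moon B: (7.32 × 10²⁰) / (1.65 × 10⁸)³ = 1.630 × 10⁻⁴
Moon S: (1.89 × 10¹⁹) / (1.65 × 10⁷)³ = 4.207 × 10⁻³
Ratio (larger/smaller) = 25.8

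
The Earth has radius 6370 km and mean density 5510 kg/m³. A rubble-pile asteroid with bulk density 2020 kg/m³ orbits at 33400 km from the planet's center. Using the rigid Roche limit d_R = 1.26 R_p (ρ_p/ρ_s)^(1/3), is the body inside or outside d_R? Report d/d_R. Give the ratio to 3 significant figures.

outside; d/d_R ≈ 2.98

d_R = 1.26 × (6370 km) × (5510/2020)^(1/3) = 11210 km
d/d_R = (33400) / (11210) = 2.98
Since d/d_R > 1, the body is outside the Roche limit.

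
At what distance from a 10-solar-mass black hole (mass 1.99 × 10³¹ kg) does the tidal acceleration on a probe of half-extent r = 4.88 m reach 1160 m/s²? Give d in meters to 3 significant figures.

2.24 × 10⁶ m

2GMr/d³ = a_tidal  ⇒  d = (2GMr / a_tidal)^(1/3)
d = (2 × 6.674×10⁻¹¹ × (1.99 × 10³¹) × (4.88) / (1160))^(1/3)
  = 2.24 × 10⁶ m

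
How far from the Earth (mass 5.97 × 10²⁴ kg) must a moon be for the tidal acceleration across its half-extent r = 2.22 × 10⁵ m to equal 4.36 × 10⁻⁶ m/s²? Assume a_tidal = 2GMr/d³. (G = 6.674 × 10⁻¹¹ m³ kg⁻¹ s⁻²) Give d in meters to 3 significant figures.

2GMr/d³ = a_tidal  ⇒  d = (2GMr / a_tidal)^(1/3)
d = (2 × 6.674×10⁻¹¹ × (5.97 × 10²⁴) × (2.22 × 10⁵) / (4.36 × 10⁻⁶))^(1/3)
  = 3.44 × 10⁸ m

3.44 × 10⁸ m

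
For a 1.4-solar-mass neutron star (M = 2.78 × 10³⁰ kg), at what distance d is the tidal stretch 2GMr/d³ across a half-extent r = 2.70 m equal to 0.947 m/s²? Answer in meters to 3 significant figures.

2GMr/d³ = a_tidal  ⇒  d = (2GMr / a_tidal)^(1/3)
d = (2 × 6.674×10⁻¹¹ × (2.78 × 10³⁰) × (2.70) / (0.947))^(1/3)
  = 1.02 × 10⁷ m

1.02 × 10⁷ m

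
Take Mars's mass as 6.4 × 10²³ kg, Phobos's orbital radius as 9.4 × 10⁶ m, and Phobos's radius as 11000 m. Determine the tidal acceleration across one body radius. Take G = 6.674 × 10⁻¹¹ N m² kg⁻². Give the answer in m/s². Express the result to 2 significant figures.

1.1 × 10⁻³ m/s²

The tidal stretch is the gradient of GM/d² times the body's extent r, hence the 1/d³ dependence.
Δg = 2GMr/d³
   = 2 × (6.674 × 10⁻¹¹) × (6.4 × 10²³) × (11000) / (9.4 × 10⁶)³
   = 1.1 × 10⁻³ m/s²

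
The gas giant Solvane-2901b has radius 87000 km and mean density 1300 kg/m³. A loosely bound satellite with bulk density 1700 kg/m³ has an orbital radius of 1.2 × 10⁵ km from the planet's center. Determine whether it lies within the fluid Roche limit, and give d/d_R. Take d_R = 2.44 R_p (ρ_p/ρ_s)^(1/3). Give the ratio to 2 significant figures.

d_R = 2.44 × (87000 km) × (1300/1700)^(1/3) = 1.941 × 10⁵ km
d/d_R = (1.2 × 10⁵) / (1.941 × 10⁵) = 0.62
Since d/d_R < 1, the body is inside the Roche limit.

inside; d/d_R ≈ 0.62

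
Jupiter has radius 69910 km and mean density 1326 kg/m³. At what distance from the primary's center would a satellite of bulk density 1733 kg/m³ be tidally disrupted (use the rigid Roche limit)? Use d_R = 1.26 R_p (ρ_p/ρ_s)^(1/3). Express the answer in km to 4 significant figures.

80570 km

d_R = 1.26 × 69910 km × (1326/1733)^(1/3)
    = 80570 km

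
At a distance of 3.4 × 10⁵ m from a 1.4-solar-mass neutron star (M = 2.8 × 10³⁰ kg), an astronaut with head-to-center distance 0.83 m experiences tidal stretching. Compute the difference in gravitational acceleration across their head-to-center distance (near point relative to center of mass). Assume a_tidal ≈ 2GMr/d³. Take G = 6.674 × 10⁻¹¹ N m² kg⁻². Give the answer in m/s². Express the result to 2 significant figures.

7.9 × 10³ m/s²

Δg = 2GMr/d³
   = 2 × (6.674 × 10⁻¹¹) × (2.8 × 10³⁰) × (0.83) / (3.4 × 10⁵)³
   = 7.9 × 10³ m/s²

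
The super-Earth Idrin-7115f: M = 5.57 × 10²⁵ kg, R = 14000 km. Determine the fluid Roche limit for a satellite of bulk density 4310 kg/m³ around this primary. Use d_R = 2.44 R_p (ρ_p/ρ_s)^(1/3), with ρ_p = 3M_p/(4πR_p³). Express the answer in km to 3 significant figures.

35500 km

ρ_p = 3M_p/(4πR_p³) = 3 × (5.57 × 10²⁵) / (4π × (1.40 × 10⁷ m)³) = 4850 kg/m³
d_R = 2.44 × 14000 km × (4850/4310)^(1/3)
    = 35500 km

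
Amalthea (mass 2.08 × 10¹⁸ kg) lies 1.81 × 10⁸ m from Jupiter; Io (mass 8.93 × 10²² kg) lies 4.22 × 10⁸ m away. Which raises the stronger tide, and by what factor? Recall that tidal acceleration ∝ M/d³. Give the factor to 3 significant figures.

Io, by a factor of ≈ 3390

The tide-raising term goes as M/d³ (the gradient of a 1/d² field).
Amalthea: (2.08 × 10¹⁸) / (1.81 × 10⁸)³ = 3.508 × 10⁻⁷
Io: (8.93 × 10²²) / (4.22 × 10⁸)³ = 1.188 × 10⁻³
Ratio (larger/smaller) = 3390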